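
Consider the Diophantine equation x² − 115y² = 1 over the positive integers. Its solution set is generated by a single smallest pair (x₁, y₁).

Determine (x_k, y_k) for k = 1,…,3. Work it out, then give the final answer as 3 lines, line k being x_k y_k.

1126 105
2535751 236460
5710510126 532507815

√115 = [10; 1,2,1,1,1,1,1,2,1,20, …], period ℓ=10 (even) → k=9
step 0: (10, 1)  from 10·(1,0) + (0,1)
step 1: (11, 1)  from 1·(10,1) + (1,0)
…
step 4: (75, 7)  from 1·(43,4) + (32,3)
step 5: (118, 11)  from 1·(75,7) + (43,4)
…
step 8: (815, 76)  from 2·(311,29) + (193,18)
step 9: (1126, 105)  from 1·(815,76) + (311,29)
→ (1126, 105).  Check: 1126²=1267876, 115·105²=1267875, difference 1.
(1126+105√115)^2 = 2535751 + 236460√115
(1126+105√115)^3 = 5710510126 + 532507815√115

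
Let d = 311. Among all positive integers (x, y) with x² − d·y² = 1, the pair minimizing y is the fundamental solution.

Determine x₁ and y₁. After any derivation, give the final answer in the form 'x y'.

16883880 957397

[17; 1,1,1,2,1,…,1,1,34] for √311; ℓ=16 ⇒ convergent index 15
step 0: (17, 1)  from 17·(1,0) + (0,1)
step 1: (18, 1)  from 1·(17,1) + (1,0)
step 2: (35, 2)  from 1·(18,1) + (17,1)
step 3: (53, 3)  from 1·(35,2) + (18,1)
…
step 6: (1305, 74)  from 6·(194,11) + (141,8)
step 7: (4109, 233)  from 3·(1305,74) + (194,11)
step 8: (71158, 4035)  from 17·(4109,233) + (1305,74)
step 9: (217583, 12338)  from 3·(71158,4035) + (4109,233)
step 10: (1376656, 78063)  from 6·(217583,12338) + (71158,4035)
…
step 12: (4565134, 258865)  from 2·(1594239,90401) + (1376656,78063)
…
step 14: (10724507, 608131)  from 1·(6159373,349266) + (4565134,258865)
step 15: (16883880, 957397)  from 1·(10724507,608131) + (6159373,349266)
→ (16883880, 957397).  Check: 16883880²=285065403854400, 311·957397²=285065403854399, difference 1.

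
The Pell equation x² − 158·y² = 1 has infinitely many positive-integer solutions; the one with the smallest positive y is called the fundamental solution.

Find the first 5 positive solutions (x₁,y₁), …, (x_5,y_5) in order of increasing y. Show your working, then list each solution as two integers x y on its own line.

[12; 1,1,3,12,3,1,1,24] for √158; ℓ=8 ⇒ convergent index 7
a_0=12:  p_0=12·1+0=12,  q_0=12·0+1=1
…
a_2=1:  p_2=1·13+12=25,  q_2=1·1+1=2
a_3=3:  p_3=3·25+13=88,  q_3=3·2+1=7
a_4=12:  p_4=12·88+25=1081,  q_4=12·7+2=86
…
a_6=1:  p_6=1·3331+1081=4412,  q_6=1·265+86=351
a_7=1:  p_7=1·4412+3331=7743,  q_7=1·351+265=616
fundamental: x₁=7743, y₁=616  (since 59954049 − 158·379456 = 1)
(7743+616√158)^2 = 119908097 + 9539376√158
(7743+616√158)^3 = 1856896782399 + 147726776120√158
(7743+616√158)^4 = 28755903452322817 + 2287696845454944√158
(7743+616√158)^5 = 445313919005774361663 + 35427273200988486664√158

7743 616
119908097 9539376
1856896782399 147726776120
28755903452322817 2287696845454944
445313919005774361663 35427273200988486664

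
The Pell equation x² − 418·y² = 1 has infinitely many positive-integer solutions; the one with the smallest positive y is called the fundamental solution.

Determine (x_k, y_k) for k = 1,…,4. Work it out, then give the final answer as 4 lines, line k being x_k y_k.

√418 → a₀=20, period (2,4,20,4,2,40); ℓ=6 even so k=5
k=0  a_k=20  p_k/q_k = 20/1
…
k=4  a_k=4  p_k/q_k = 15068/737
k=5  a_k=2  p_k/q_k = 33857/1656
(x₁, y₁) = (33857, 1656);  33857² − 418·1656² = 1 ✓
k=2:  x_2 = 33857·33857+418·1656·1656 = 2292592897,  y_2 = 33857·1656+1656·33857 = 112134384
k=3:  x_3 = 33857·2292592897+418·1656·112134384 = 155240635393601,  y_3 = 33857·112134384+1656·2292592897 = 7593067676520
k=4:  x_4 = 33857·155240635393601+418·1656·7593067676520 = 10511964382749705217,  y_4 = 33857·7593067676520+1656·155240635393601 = 514156984535740896

33857 1656
2292592897 112134384
155240635393601 7593067676520
10511964382749705217 514156984535740896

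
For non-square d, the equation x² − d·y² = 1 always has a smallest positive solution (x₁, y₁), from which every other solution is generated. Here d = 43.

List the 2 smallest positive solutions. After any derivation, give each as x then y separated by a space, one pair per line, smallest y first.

3482 531
24248647 3697884

√43 = [6; 1,1,3,1,5,1,3,1,1,12, …], period ℓ=10 (even) → k=9
k=0  a_k=6  p_k/q_k = 6/1
k=1  a_k=1  p_k/q_k = 7/1
k=2  a_k=1  p_k/q_k = 13/2
k=3  a_k=3  p_k/q_k = 46/7
…
k=6  a_k=1  p_k/q_k = 400/61
k=7  a_k=3  p_k/q_k = 1541/235
k=8  a_k=1  p_k/q_k = 1941/296
k=9  a_k=1  p_k/q_k = 3482/531
→ (3482, 531).  Check: 3482²=12124324, 43·531²=12124323, difference 1.
n=2: (3482,531)∘(3482,531) = (3482·3482+43·531·531, 3482·531+531·3482) = (24248647,3697884)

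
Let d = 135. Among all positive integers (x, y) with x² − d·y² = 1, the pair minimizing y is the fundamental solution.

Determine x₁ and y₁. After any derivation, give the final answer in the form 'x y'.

244 21

[11; 1,1,1,1,1,1,1,22] for √135; ℓ=8 ⇒ convergent index 7
k=0  a_k=11  p_k/q_k = 11/1
k=1  a_k=1  p_k/q_k = 12/1
…
k=6  a_k=1  p_k/q_k = 151/13
k=7  a_k=1  p_k/q_k = 244/21
fundamental: x₁=244, y₁=21  (since 59536 − 135·441 = 1)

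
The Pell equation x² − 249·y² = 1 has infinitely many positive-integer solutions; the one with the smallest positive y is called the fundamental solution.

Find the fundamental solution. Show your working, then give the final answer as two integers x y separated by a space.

d=249: √d = [15; 1,3,1,1,5,…,3,1,30] (ℓ=16, even), read p_15/q_15
k=0  a_k=15  p_k/q_k = 15/1
…
k=4  a_k=1  p_k/q_k = 142/9
…
k=7  a_k=3  p_k/q_k = 3582/227
k=8  a_k=10  p_k/q_k = 36751/2329
k=9  a_k=3  p_k/q_k = 113835/7214
k=10  a_k=1  p_k/q_k = 150586/9543
k=11  a_k=5  p_k/q_k = 866765/54929
k=12  a_k=1  p_k/q_k = 1017351/64472
k=13  a_k=1  p_k/q_k = 1884116/119401
k=14  a_k=3  p_k/q_k = 6669699/422675
k=15  a_k=1  p_k/q_k = 8553815/542076
(x₁, y₁) = (8553815, 542076);  8553815² − 249·542076² = 1 ✓

8553815 542076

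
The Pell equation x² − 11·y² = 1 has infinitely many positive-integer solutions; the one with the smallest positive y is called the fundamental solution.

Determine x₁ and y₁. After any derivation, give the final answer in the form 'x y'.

10 3

d=11: √d = [3; 3,6] (ℓ=2, even), read p_1/q_1
step 0: (3, 1)  from 3·(1,0) + (0,1)
step 1: (10, 3)  from 3·(3,1) + (1,0)
→ (10, 3).  Check: 10²=100, 11·3²=99, difference 1.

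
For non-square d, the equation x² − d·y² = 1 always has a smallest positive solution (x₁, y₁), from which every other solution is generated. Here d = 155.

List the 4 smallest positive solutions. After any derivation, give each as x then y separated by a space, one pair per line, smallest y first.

d=155: √d = [12; 2,4,2,24] (ℓ=4, even), read p_3/q_3
a_0=12:  p_0=12·1+0=12,  q_0=12·0+1=1
a_1=2:  p_1=2·12+1=25,  q_1=2·1+0=2
a_2=4:  p_2=4·25+12=112,  q_2=4·2+1=9
a_3=2:  p_3=2·112+25=249,  q_3=2·9+2=20
(x₁, y₁) = (249, 20);  249² − 155·20² = 1 ✓
k=2:  x_2 = 249·249+155·20·20 = 124001,  y_2 = 249·20+20·249 = 9960
k=3:  x_3 = 249·124001+155·20·9960 = 61752249,  y_3 = 249·9960+20·124001 = 4960060
k=4:  x_4 = 249·61752249+155·20·4960060 = 30752496001,  y_4 = 249·4960060+20·61752249 = 2470099920

249 20
124001 9960
61752249 4960060
30752496001 2470099920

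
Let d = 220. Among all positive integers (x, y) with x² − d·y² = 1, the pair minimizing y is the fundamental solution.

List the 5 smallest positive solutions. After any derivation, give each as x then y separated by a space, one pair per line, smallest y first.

√220 = [14; 1,4,1,28, …], period ℓ=4 (even) → k=3
step 0: (14, 1)  from 14·(1,0) + (0,1)
step 1: (15, 1)  from 1·(14,1) + (1,0)
step 2: (74, 5)  from 4·(15,1) + (14,1)
step 3: (89, 6)  from 1·(74,5) + (15,1)
fundamental: x₁=89, y₁=6  (since 7921 − 220·36 = 1)
n=2: (89,6)∘(89,6) = (89·89+220·6·6, 89·6+6·89) = (15841,1068)
n=3: (15841,1068)∘(89,6) = (89·15841+220·6·1068, 89·1068+6·15841) = (2819609,190098)
n=4: (2819609,190098)∘(89,6) = (89·2819609+220·6·190098, 89·190098+6·2819609) = (501874561,33836376)
n=5: (501874561,33836376)∘(89,6) = (89·501874561+220·6·33836376, 89·33836376+6·501874561) = (89330852249,6022684830)

89 6
15841 1068
2819609 190098
501874561 33836376
89330852249 6022684830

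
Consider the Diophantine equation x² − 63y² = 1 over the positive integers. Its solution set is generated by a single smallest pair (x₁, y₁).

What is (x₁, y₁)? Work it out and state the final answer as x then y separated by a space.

√63 → a₀=7, period (1,14); ℓ=2 even so k=1
a_0=7:  p_0=7·1+0=7,  q_0=7·0+1=1
a_1=1:  p_1=1·7+1=8,  q_1=1·1+0=1
(x₁, y₁) = (8, 1);  8² − 63·1² = 1 ✓

8 1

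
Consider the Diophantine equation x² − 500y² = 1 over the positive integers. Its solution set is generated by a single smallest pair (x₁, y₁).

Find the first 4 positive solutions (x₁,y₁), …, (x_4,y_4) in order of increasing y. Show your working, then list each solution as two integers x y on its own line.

930249 41602
1730726404001 77400437796
3220013013190122249 144003359718540806
5990827771012465337616001 267917962749548332043592

√500 = [22; 2,1,3,2,1,…,1,2,44, …], period ℓ=14 (even) → k=13
k=0  a_k=22  p_k/q_k = 22/1
k=1  a_k=2  p_k/q_k = 45/2
…
k=4  a_k=2  p_k/q_k = 559/25
…
k=6  a_k=1  p_k/q_k = 1364/61
k=7  a_k=10  p_k/q_k = 14445/646
k=8  a_k=1  p_k/q_k = 15809/707
k=9  a_k=1  p_k/q_k = 30254/1353
…
k=12  a_k=1  p_k/q_k = 335522/15005
k=13  a_k=2  p_k/q_k = 930249/41602
(x₁, y₁) = (930249, 41602);  930249² − 500·41602² = 1 ✓
k=2:  x_2 = 930249·930249+500·41602·41602 = 1730726404001,  y_2 = 930249·41602+41602·930249 = 77400437796
k=3:  x_3 = 930249·1730726404001+500·41602·77400437796 = 3220013013190122249,  y_3 = 930249·77400437796+41602·1730726404001 = 144003359718540806
k=4:  x_4 = 930249·3220013013190122249+500·41602·144003359718540806 = 5990827771012465337616001,  y_4 = 930249·144003359718540806+41602·3220013013190122249 = 267917962749548332043592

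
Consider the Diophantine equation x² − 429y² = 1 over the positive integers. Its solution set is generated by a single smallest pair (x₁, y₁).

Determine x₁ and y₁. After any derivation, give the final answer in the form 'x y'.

1524095 73584

√429 → a₀=20, period (1,2,2,9,1,12,1,9,2,2,1,40); ℓ=12 even so k=11
a_0=20:  p_0=20·1+0=20,  q_0=20·0+1=1
a_1=1:  p_1=1·20+1=21,  q_1=1·1+0=1
…
a_3=2:  p_3=2·62+21=145,  q_3=2·3+1=7
a_4=9:  p_4=9·145+62=1367,  q_4=9·7+3=66
a_5=1:  p_5=1·1367+145=1512,  q_5=1·66+7=73
…
a_8=9:  p_8=9·21023+19511=208718,  q_8=9·1015+942=10077
a_9=2:  p_9=2·208718+21023=438459,  q_9=2·10077+1015=21169
a_10=2:  p_10=2·438459+208718=1085636,  q_10=2·21169+10077=52415
a_11=1:  p_11=1·1085636+438459=1524095,  q_11=1·52415+21169=73584
(x₁, y₁) = (1524095, 73584);  1524095² − 429·73584² = 1 ✓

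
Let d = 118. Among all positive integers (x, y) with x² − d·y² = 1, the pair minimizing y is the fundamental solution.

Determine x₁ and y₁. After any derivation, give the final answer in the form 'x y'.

√118 = [10; 1,6,3,2,10,2,3,6,1,20, …], period ℓ=10 (even) → k=9
a_0=10:  p_0=10·1+0=10,  q_0=10·0+1=1
…
a_2=6:  p_2=6·11+10=76,  q_2=6·1+1=7
…
a_5=10:  p_5=10·554+239=5779,  q_5=10·51+22=532
…
a_8=6:  p_8=6·42115+12112=264802,  q_8=6·3877+1115=24377
a_9=1:  p_9=1·264802+42115=306917,  q_9=1·24377+3877=28254
→ (306917, 28254).  Check: 306917²=94198044889, 118·28254²=94198044888, difference 1.

306917 28254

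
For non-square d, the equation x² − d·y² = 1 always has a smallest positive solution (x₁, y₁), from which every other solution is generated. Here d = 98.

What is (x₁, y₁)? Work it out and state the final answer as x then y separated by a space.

99 10

d=98: √d = [9; 1,8,1,18] (ℓ=4, even), read p_3/q_3
i=0: a=9 ⇒ p=9, q=1
i=1: a=1 ⇒ p=10, q=1
i=2: a=8 ⇒ p=89, q=9
i=3: a=1 ⇒ p=99, q=10
fundamental: x₁=99, y₁=10  (since 9801 − 98·100 = 1)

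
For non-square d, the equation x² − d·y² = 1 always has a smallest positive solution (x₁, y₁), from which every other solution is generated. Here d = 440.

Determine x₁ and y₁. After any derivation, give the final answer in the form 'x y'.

d=440: √d = [20; 1,40] (ℓ=2, even), read p_1/q_1
step 0: (20, 1)  from 20·(1,0) + (0,1)
step 1: (21, 1)  from 1·(20,1) + (1,0)
(x₁, y₁) = (21, 1);  21² − 440·1² = 1 ✓

21 1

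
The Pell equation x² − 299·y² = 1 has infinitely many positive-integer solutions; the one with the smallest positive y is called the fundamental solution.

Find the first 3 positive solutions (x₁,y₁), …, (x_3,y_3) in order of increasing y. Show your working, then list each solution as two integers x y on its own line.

415 24
344449 19920
285892255 16533576

d=299: √d = [17; 3,2,3,34] (ℓ=4, even), read p_3/q_3
k=0  a_k=17  p_k/q_k = 17/1
k=1  a_k=3  p_k/q_k = 52/3
k=2  a_k=2  p_k/q_k = 121/7
k=3  a_k=3  p_k/q_k = 415/24
→ (415, 24).  Check: 415²=172225, 299·24²=172224, difference 1.
(415+24√299)^2 = 344449 + 19920√299
(415+24√299)^3 = 285892255 + 16533576√299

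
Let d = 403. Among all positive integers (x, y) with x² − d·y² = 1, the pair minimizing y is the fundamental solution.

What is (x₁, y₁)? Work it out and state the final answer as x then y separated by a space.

669878 33369

√403 → a₀=20, period (13,2,1,3,1,3,1,2,13,40); ℓ=10 even so k=9
i=0: a=20 ⇒ p=20, q=1
i=1: a=13 ⇒ p=261, q=13
…
i=3: a=1 ⇒ p=803, q=40
i=4: a=3 ⇒ p=2951, q=147
…
i=7: a=1 ⇒ p=17967, q=895
i=8: a=2 ⇒ p=50147, q=2498
i=9: a=13 ⇒ p=669878, q=33369
(x₁, y₁) = (669878, 33369);  669878² − 403·33369² = 1 ✓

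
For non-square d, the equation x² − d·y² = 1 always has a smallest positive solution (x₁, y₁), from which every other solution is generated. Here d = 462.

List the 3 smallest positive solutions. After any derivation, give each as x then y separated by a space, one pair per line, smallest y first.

43 2
3697 172
317899 14790

d=462: √d = [21; 2,42] (ℓ=2, even), read p_1/q_1
a_0=21:  p_0=21·1+0=21,  q_0=21·0+1=1
a_1=2:  p_1=2·21+1=43,  q_1=2·1+0=2
fundamental: x₁=43, y₁=2  (since 1849 − 462·4 = 1)
(43+2√462)^2 = 3697 + 172√462
(43+2√462)^3 = 317899 + 14790√462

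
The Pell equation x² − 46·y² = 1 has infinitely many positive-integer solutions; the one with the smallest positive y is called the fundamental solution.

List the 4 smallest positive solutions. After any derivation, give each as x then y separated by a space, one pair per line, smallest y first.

24335 3588
1184384449 174627960
57643991108495 8499142809612
2805533046066067201 413653280369188080

√46 → a₀=6, period (1,3,1,1,2,6,2,1,1,3,1,12); ℓ=12 even so k=11
k=0  a_k=6  p_k/q_k = 6/1
k=1  a_k=1  p_k/q_k = 7/1
k=2  a_k=3  p_k/q_k = 27/4
…
k=4  a_k=1  p_k/q_k = 61/9
…
k=6  a_k=6  p_k/q_k = 997/147
…
k=8  a_k=1  p_k/q_k = 3147/464
k=9  a_k=1  p_k/q_k = 5297/781
k=10  a_k=3  p_k/q_k = 19038/2807
k=11  a_k=1  p_k/q_k = 24335/3588
(x₁, y₁) = (24335, 3588);  24335² − 46·3588² = 1 ✓
(24335+3588√46)^2 = 1184384449 + 174627960√46
(24335+3588√46)^3 = 57643991108495 + 8499142809612√46
(24335+3588√46)^4 = 2805533046066067201 + 413653280369188080√46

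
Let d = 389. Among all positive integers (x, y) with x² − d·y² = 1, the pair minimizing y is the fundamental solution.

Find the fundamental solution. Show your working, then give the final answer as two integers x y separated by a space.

3287049 166660

[19; 1,2,1,1,1,1,2,1,38] for √389; ℓ=9 ⇒ convergent index 17
k=0  a_k=19  p_k/q_k = 19/1
…
k=2  a_k=2  p_k/q_k = 59/3
k=3  a_k=1  p_k/q_k = 79/4
…
k=5  a_k=1  p_k/q_k = 217/11
k=6  a_k=1  p_k/q_k = 355/18
k=7  a_k=2  p_k/q_k = 927/47
k=8  a_k=1  p_k/q_k = 1282/65
…
k=11  a_k=2  p_k/q_k = 151493/7681
k=12  a_k=1  p_k/q_k = 202418/10263
k=13  a_k=1  p_k/q_k = 353911/17944
k=14  a_k=1  p_k/q_k = 556329/28207
…
k=16  a_k=2  p_k/q_k = 2376809/120509
k=17  a_k=1  p_k/q_k = 3287049/166660
(x₁, y₁) = (3287049, 166660);  3287049² − 389·166660² = 1 ✓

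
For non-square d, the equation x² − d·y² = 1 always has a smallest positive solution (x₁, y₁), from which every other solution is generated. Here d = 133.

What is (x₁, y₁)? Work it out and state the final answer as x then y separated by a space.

2588599 224460

[11; 1,1,7,5,1,…,1,1,22] for √133; ℓ=16 ⇒ convergent index 15
step 0: (11, 1)  from 11·(1,0) + (0,1)
…
step 2: (23, 2)  from 1·(12,1) + (11,1)
step 3: (173, 15)  from 7·(23,2) + (12,1)
step 4: (888, 77)  from 5·(173,15) + (23,2)
step 5: (1061, 92)  from 1·(888,77) + (173,15)
step 6: (1949, 169)  from 1·(1061,92) + (888,77)
step 7: (3010, 261)  from 1·(1949,169) + (1061,92)
step 8: (7969, 691)  from 2·(3010,261) + (1949,169)
step 9: (10979, 952)  from 1·(7969,691) + (3010,261)
step 10: (18948, 1643)  from 1·(10979,952) + (7969,691)
…
step 12: (168583, 14618)  from 5·(29927,2595) + (18948,1643)
step 13: (1210008, 104921)  from 7·(168583,14618) + (29927,2595)
step 14: (1378591, 119539)  from 1·(1210008,104921) + (168583,14618)
step 15: (2588599, 224460)  from 1·(1378591,119539) + (1210008,104921)
(x₁, y₁) = (2588599, 224460);  2588599² − 133·224460² = 1 ✓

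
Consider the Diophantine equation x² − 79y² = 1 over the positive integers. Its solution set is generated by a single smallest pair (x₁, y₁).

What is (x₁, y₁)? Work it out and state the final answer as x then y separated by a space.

80 9

√79 = [8; 1,7,1,16, …], period ℓ=4 (even) → k=3
k=0  a_k=8  p_k/q_k = 8/1
…
k=2  a_k=7  p_k/q_k = 71/8
k=3  a_k=1  p_k/q_k = 80/9
fundamental: x₁=80, y₁=9  (since 6400 − 79·81 = 1)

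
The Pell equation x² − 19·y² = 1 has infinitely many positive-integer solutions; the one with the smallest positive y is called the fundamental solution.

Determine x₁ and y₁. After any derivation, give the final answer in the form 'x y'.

170 39

[4; 2,1,3,1,2,8] for √19; ℓ=6 ⇒ convergent index 5
step 0: (4, 1)  from 4·(1,0) + (0,1)
step 1: (9, 2)  from 2·(4,1) + (1,0)
…
step 4: (61, 14)  from 1·(48,11) + (13,3)
step 5: (170, 39)  from 2·(61,14) + (48,11)
(x₁, y₁) = (170, 39);  170² − 19·39² = 1 ✓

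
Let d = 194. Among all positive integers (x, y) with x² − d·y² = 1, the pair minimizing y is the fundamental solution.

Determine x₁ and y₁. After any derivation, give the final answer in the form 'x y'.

√194 = [13; 1,12,1,26, …], period ℓ=4 (even) → k=3
step 0: (13, 1)  from 13·(1,0) + (0,1)
step 1: (14, 1)  from 1·(13,1) + (1,0)
step 2: (181, 13)  from 12·(14,1) + (13,1)
step 3: (195, 14)  from 1·(181,13) + (14,1)
→ (195, 14).  Check: 195²=38025, 194·14²=38024, difference 1.

195 14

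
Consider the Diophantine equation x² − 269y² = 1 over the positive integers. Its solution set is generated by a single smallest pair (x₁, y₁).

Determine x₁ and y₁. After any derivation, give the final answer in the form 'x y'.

√269 = [16; 2,2,32, …], period ℓ=3 (odd) → k=5
step 0: (16, 1)  from 16·(1,0) + (0,1)
step 1: (33, 2)  from 2·(16,1) + (1,0)
…
step 4: (5396, 329)  from 2·(2657,162) + (82,5)
step 5: (13449, 820)  from 2·(5396,329) + (2657,162)
(x₁, y₁) = (13449, 820);  13449² − 269·820² = 1 ✓

13449 820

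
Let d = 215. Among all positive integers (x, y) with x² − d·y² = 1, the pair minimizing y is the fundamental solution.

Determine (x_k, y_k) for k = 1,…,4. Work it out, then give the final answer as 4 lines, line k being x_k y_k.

44 3
3871 264
340604 23229
29969281 2043888

[14; 1,1,1,28] for √215; ℓ=4 ⇒ convergent index 3
a_0=14:  p_0=14·1+0=14,  q_0=14·0+1=1
a_1=1:  p_1=1·14+1=15,  q_1=1·1+0=1
a_2=1:  p_2=1·15+14=29,  q_2=1·1+1=2
a_3=1:  p_3=1·29+15=44,  q_3=1·2+1=3
fundamental: x₁=44, y₁=3  (since 1936 − 215·9 = 1)
(44+3√215)^2 = 3871 + 264√215
(44+3√215)^3 = 340604 + 23229√215
(44+3√215)^4 = 29969281 + 2043888√215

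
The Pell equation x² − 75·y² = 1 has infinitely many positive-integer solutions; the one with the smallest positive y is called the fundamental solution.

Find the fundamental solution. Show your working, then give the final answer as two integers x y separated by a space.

26 3

[8; 1,1,1,16] for √75; ℓ=4 ⇒ convergent index 3
k=0  a_k=8  p_k/q_k = 8/1
…
k=2  a_k=1  p_k/q_k = 17/2
k=3  a_k=1  p_k/q_k = 26/3
(x₁, y₁) = (26, 3);  26² − 75·3² = 1 ✓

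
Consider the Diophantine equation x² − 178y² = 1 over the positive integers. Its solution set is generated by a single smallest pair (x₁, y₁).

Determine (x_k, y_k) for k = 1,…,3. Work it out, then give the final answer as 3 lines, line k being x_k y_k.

1601 120
5126401 384240
16414734401 1230336360

[13; 2,1,12,1,2,26] for √178; ℓ=6 ⇒ convergent index 5
step 0: (13, 1)  from 13·(1,0) + (0,1)
step 1: (27, 2)  from 2·(13,1) + (1,0)
step 2: (40, 3)  from 1·(27,2) + (13,1)
step 3: (507, 38)  from 12·(40,3) + (27,2)
step 4: (547, 41)  from 1·(507,38) + (40,3)
step 5: (1601, 120)  from 2·(547,41) + (507,38)
fundamental: x₁=1601, y₁=120  (since 2563201 − 178·14400 = 1)
(x_2, y_2) = (1601·1601 + 178·120·120, 1601·120 + 120·1601) = (5126401, 384240)
(x_3, y_3) = (1601·5126401 + 178·120·384240, 1601·384240 + 120·5126401) = (16414734401, 1230336360)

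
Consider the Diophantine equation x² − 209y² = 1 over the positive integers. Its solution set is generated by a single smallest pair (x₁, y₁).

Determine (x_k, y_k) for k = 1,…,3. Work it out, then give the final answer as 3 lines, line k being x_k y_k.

46551 3220
4333991201 299788440
403503248748951 27910903337660

√209 → a₀=14, period (2,5,3,2,3,5,2,28); ℓ=8 even so k=7
i=0: a=14 ⇒ p=14, q=1
i=1: a=2 ⇒ p=29, q=2
i=2: a=5 ⇒ p=159, q=11
i=3: a=3 ⇒ p=506, q=35
i=4: a=2 ⇒ p=1171, q=81
i=5: a=3 ⇒ p=4019, q=278
i=6: a=5 ⇒ p=21266, q=1471
i=7: a=2 ⇒ p=46551, q=3220
fundamental: x₁=46551, y₁=3220  (since 2166995601 − 209·10368400 = 1)
k=2:  x_2 = 46551·46551+209·3220·3220 = 4333991201,  y_2 = 46551·3220+3220·46551 = 299788440
k=3:  x_3 = 46551·4333991201+209·3220·299788440 = 403503248748951,  y_3 = 46551·299788440+3220·4333991201 = 27910903337660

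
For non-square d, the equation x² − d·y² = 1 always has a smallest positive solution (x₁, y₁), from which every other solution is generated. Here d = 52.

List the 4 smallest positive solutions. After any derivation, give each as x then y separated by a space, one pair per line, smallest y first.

d=52: √d = [7; 4,1,2,1,4,14] (ℓ=6, even), read p_5/q_5
step 0: (7, 1)  from 7·(1,0) + (0,1)
step 1: (29, 4)  from 4·(7,1) + (1,0)
…
step 3: (101, 14)  from 2·(36,5) + (29,4)
step 4: (137, 19)  from 1·(101,14) + (36,5)
step 5: (649, 90)  from 4·(137,19) + (101,14)
→ (649, 90).  Check: 649²=421201, 52·90²=421200, difference 1.
n=2: (649,90)∘(649,90) = (649·649+52·90·90, 649·90+90·649) = (842401,116820)
n=3: (842401,116820)∘(649,90) = (649·842401+52·90·116820, 649·116820+90·842401) = (1093435849,151632270)
n=4: (1093435849,151632270)∘(649,90) = (649·1093435849+52·90·151632270, 649·151632270+90·1093435849) = (1419278889601,196818569640)

649 90
842401 116820
1093435849 151632270
1419278889601 196818569640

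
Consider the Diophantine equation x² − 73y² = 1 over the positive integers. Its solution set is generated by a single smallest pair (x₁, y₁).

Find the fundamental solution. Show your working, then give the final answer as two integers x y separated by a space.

√73 → a₀=8, period (1,1,5,5,1,1,16); ℓ=7 odd so k=13
step 0: (8, 1)  from 8·(1,0) + (0,1)
step 1: (9, 1)  from 1·(8,1) + (1,0)
…
step 3: (94, 11)  from 5·(17,2) + (9,1)
step 4: (487, 57)  from 5·(94,11) + (17,2)
…
step 6: (1068, 125)  from 1·(581,68) + (487,57)
step 7: (17669, 2068)  from 16·(1068,125) + (581,68)
…
step 9: (36406, 4261)  from 1·(18737,2193) + (17669,2068)
step 10: (200767, 23498)  from 5·(36406,4261) + (18737,2193)
step 11: (1040241, 121751)  from 5·(200767,23498) + (36406,4261)
step 12: (1241008, 145249)  from 1·(1040241,121751) + (200767,23498)
step 13: (2281249, 267000)  from 1·(1241008,145249) + (1040241,121751)
→ (2281249, 267000).  Check: 2281249²=5204097000001, 73·267000²=5204097000000, difference 1.

2281249 267000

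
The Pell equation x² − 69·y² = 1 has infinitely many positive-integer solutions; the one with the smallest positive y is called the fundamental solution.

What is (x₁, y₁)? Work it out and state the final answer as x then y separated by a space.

√69 = [8; 3,3,1,4,1,3,3,16, …], period ℓ=8 (even) → k=7
step 0: (8, 1)  from 8·(1,0) + (0,1)
…
step 2: (83, 10)  from 3·(25,3) + (8,1)
…
step 4: (515, 62)  from 4·(108,13) + (83,10)
…
step 6: (2384, 287)  from 3·(623,75) + (515,62)
step 7: (7775, 936)  from 3·(2384,287) + (623,75)
→ (7775, 936).  Check: 7775²=60450625, 69·936²=60450624, difference 1.

7775 936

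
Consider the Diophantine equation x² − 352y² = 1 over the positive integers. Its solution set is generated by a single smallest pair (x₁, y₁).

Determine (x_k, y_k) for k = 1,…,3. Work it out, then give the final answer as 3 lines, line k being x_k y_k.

√352 → a₀=18, period (1,3,5,9,5,3,1,36); ℓ=8 even so k=7
i=0: a=18 ⇒ p=18, q=1
i=1: a=1 ⇒ p=19, q=1
i=2: a=3 ⇒ p=75, q=4
i=3: a=5 ⇒ p=394, q=21
i=4: a=9 ⇒ p=3621, q=193
i=5: a=5 ⇒ p=18499, q=986
i=6: a=3 ⇒ p=59118, q=3151
i=7: a=1 ⇒ p=77617, q=4137
→ (77617, 4137).  Check: 77617²=6024398689, 352·4137²=6024398688, difference 1.
n=2: (77617,4137)∘(77617,4137) = (77617·77617+352·4137·4137, 77617·4137+4137·77617) = (12048797377,642203058)
n=3: (12048797377,642203058)∘(77617,4137) = (77617·12048797377+352·4137·642203058, 77617·642203058+4137·12048797377) = (1870383011943601,99691749501435)

77617 4137
12048797377 642203058
1870383011943601 99691749501435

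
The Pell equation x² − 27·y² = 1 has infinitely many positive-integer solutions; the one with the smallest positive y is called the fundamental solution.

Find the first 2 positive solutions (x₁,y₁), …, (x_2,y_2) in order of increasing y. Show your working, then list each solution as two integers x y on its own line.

d=27: √d = [5; 5,10] (ℓ=2, even), read p_1/q_1
step 0: (5, 1)  from 5·(1,0) + (0,1)
step 1: (26, 5)  from 5·(5,1) + (1,0)
fundamental: x₁=26, y₁=5  (since 676 − 27·25 = 1)
(26+5√27)^2 = 1351 + 260√27

26 5
1351 260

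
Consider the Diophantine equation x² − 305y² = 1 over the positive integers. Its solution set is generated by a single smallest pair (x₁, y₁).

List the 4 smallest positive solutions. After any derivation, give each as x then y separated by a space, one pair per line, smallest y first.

√305 → a₀=17, period (2,6,2,34); ℓ=4 even so k=3
step 0: (17, 1)  from 17·(1,0) + (0,1)
…
step 2: (227, 13)  from 6·(35,2) + (17,1)
step 3: (489, 28)  from 2·(227,13) + (35,2)
(x₁, y₁) = (489, 28);  489² − 305·28² = 1 ✓
n=2: (489,28)∘(489,28) = (489·489+305·28·28, 489·28+28·489) = (478241,27384)
n=3: (478241,27384)∘(489,28) = (489·478241+305·28·27384, 489·27384+28·478241) = (467719209,26781524)
n=4: (467719209,26781524)∘(489,28) = (489·467719209+305·28·26781524, 489·26781524+28·467719209) = (457428908161,26192303088)

489 28
478241 27384
467719209 26781524
457428908161 26192303088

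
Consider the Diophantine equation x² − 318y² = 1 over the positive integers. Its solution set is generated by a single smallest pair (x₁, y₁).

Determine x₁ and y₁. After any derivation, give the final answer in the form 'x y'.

d=318: √d = [17; 1,4,1,34] (ℓ=4, even), read p_3/q_3
i=0: a=17 ⇒ p=17, q=1
i=1: a=1 ⇒ p=18, q=1
i=2: a=4 ⇒ p=89, q=5
i=3: a=1 ⇒ p=107, q=6
fundamental: x₁=107, y₁=6  (since 11449 − 318·36 = 1)

107 6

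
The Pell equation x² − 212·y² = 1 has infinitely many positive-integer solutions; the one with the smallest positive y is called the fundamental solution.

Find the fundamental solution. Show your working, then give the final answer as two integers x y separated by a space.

66249 4550

√212 → a₀=14, period (1,1,3,1,1,…,1,1,28); ℓ=14 even so k=13
k=0  a_k=14  p_k/q_k = 14/1
k=1  a_k=1  p_k/q_k = 15/1
k=2  a_k=1  p_k/q_k = 29/2
k=3  a_k=3  p_k/q_k = 102/7
k=4  a_k=1  p_k/q_k = 131/9
k=5  a_k=1  p_k/q_k = 233/16
…
k=9  a_k=1  p_k/q_k = 5198/357
k=10  a_k=1  p_k/q_k = 7979/548
k=11  a_k=3  p_k/q_k = 29135/2001
k=12  a_k=1  p_k/q_k = 37114/2549
k=13  a_k=1  p_k/q_k = 66249/4550
fundamental: x₁=66249, y₁=4550  (since 4388930001 − 212·20702500 = 1)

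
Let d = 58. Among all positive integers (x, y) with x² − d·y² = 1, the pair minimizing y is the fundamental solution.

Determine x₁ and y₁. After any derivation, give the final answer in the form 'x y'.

[7; 1,1,1,1,1,1,14] for √58; ℓ=7 ⇒ convergent index 13
i=0: a=7 ⇒ p=7, q=1
…
i=2: a=1 ⇒ p=15, q=2
i=3: a=1 ⇒ p=23, q=3
i=4: a=1 ⇒ p=38, q=5
i=5: a=1 ⇒ p=61, q=8
i=6: a=1 ⇒ p=99, q=13
…
i=8: a=1 ⇒ p=1546, q=203
i=9: a=1 ⇒ p=2993, q=393
i=10: a=1 ⇒ p=4539, q=596
i=11: a=1 ⇒ p=7532, q=989
i=12: a=1 ⇒ p=12071, q=1585
i=13: a=1 ⇒ p=19603, q=2574
(x₁, y₁) = (19603, 2574);  19603² − 58·2574² = 1 ✓

19603 2574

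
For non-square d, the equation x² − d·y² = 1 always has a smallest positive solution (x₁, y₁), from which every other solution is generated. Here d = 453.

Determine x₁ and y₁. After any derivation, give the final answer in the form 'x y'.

√453 = [21; 3,1,1,10,14,10,1,1,3,42, …], period ℓ=10 (even) → k=9
k=0  a_k=21  p_k/q_k = 21/1
k=1  a_k=3  p_k/q_k = 64/3
k=2  a_k=1  p_k/q_k = 85/4
…
k=5  a_k=14  p_k/q_k = 22199/1043
…
k=8  a_k=1  p_k/q_k = 469329/22051
k=9  a_k=3  p_k/q_k = 1653751/77700
(x₁, y₁) = (1653751, 77700);  1653751² − 453·77700² = 1 ✓

1653751 77700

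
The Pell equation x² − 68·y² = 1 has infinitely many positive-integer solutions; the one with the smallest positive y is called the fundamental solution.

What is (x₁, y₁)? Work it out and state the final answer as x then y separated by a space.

33 4

d=68: √d = [8; 4,16] (ℓ=2, even), read p_1/q_1
k=0  a_k=8  p_k/q_k = 8/1
k=1  a_k=4  p_k/q_k = 33/4
fundamental: x₁=33, y₁=4  (since 1089 − 68·16 = 1)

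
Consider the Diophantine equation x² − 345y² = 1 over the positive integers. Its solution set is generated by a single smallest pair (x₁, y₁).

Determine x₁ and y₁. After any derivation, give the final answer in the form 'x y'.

√345 = [18; 1,1,2,1,6,1,2,1,1,36, …], period ℓ=10 (even) → k=9
k=0  a_k=18  p_k/q_k = 18/1
…
k=4  a_k=1  p_k/q_k = 130/7
…
k=6  a_k=1  p_k/q_k = 1003/54
…
k=8  a_k=1  p_k/q_k = 3882/209
k=9  a_k=1  p_k/q_k = 6761/364
(x₁, y₁) = (6761, 364);  6761² − 345·364² = 1 ✓

6761 364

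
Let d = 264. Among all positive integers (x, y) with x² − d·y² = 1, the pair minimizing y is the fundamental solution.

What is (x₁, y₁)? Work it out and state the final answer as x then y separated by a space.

[16; 4,32] for √264; ℓ=2 ⇒ convergent index 1
step 0: (16, 1)  from 16·(1,0) + (0,1)
step 1: (65, 4)  from 4·(16,1) + (1,0)
(x₁, y₁) = (65, 4);  65² − 264·4² = 1 ✓

65 4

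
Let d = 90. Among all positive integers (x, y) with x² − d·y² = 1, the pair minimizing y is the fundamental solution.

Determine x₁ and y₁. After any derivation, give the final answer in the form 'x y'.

19 2

√90 = [9; 2,18, …], period ℓ=2 (even) → k=1
a_0=9:  p_0=9·1+0=9,  q_0=9·0+1=1
a_1=2:  p_1=2·9+1=19,  q_1=2·1+0=2
(x₁, y₁) = (19, 2);  19² − 90·2² = 1 ✓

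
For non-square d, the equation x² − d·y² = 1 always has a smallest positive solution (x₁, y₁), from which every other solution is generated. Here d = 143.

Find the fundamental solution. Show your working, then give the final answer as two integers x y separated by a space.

12 1

d=143: √d = [11; 1,22] (ℓ=2, even), read p_1/q_1
step 0: (11, 1)  from 11·(1,0) + (0,1)
step 1: (12, 1)  from 1·(11,1) + (1,0)
→ (12, 1).  Check: 12²=144, 143·1²=143, difference 1.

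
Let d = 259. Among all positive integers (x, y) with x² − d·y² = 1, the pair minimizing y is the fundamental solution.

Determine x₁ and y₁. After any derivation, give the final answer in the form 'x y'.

d=259: √d = [16; 10,1,2,3,4,3,2,1,10,32] (ℓ=10, even), read p_9/q_9
step 0: (16, 1)  from 16·(1,0) + (0,1)
…
step 8: (79196, 4921)  from 1·(55265,3434) + (23931,1487)
step 9: (847225, 52644)  from 10·(79196,4921) + (55265,3434)
fundamental: x₁=847225, y₁=52644  (since 717790200625 − 259·2771390736 = 1)

847225 52644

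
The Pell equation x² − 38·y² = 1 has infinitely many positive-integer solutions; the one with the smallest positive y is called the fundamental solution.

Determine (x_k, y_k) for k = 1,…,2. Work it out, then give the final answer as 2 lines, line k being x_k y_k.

37 6
2737 444

√38 = [6; 6,12, …], period ℓ=2 (even) → k=1
i=0: a=6 ⇒ p=6, q=1
i=1: a=6 ⇒ p=37, q=6
fundamental: x₁=37, y₁=6  (since 1369 − 38·36 = 1)
n=2: (37,6)∘(37,6) = (37·37+38·6·6, 37·6+6·37) = (2737,444)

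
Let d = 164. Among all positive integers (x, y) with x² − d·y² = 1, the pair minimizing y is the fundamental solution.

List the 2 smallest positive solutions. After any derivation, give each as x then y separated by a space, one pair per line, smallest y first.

[12; 1,4,6,4,1,24] for √164; ℓ=6 ⇒ convergent index 5
k=0  a_k=12  p_k/q_k = 12/1
…
k=2  a_k=4  p_k/q_k = 64/5
…
k=4  a_k=4  p_k/q_k = 1652/129
k=5  a_k=1  p_k/q_k = 2049/160
→ (2049, 160).  Check: 2049²=4198401, 164·160²=4198400, difference 1.
(x_2, y_2) = (2049·2049 + 164·160·160, 2049·160 + 160·2049) = (8396801, 655680)

2049 160
8396801 655680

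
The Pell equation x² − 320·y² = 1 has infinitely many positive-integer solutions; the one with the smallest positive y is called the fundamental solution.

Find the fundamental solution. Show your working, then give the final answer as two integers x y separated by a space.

161 9

√320 = [17; 1,7,1,34, …], period ℓ=4 (even) → k=3
k=0  a_k=17  p_k/q_k = 17/1
…
k=2  a_k=7  p_k/q_k = 143/8
k=3  a_k=1  p_k/q_k = 161/9
(x₁, y₁) = (161, 9);  161² − 320·9² = 1 ✓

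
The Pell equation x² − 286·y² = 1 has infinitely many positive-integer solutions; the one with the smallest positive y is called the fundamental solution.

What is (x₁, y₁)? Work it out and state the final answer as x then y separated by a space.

√286 = [16; 1,10,3,3,2,3,3,10,1,32, …], period ℓ=10 (even) → k=9
k=0  a_k=16  p_k/q_k = 16/1
…
k=4  a_k=3  p_k/q_k = 1911/113
k=5  a_k=2  p_k/q_k = 4397/260
…
k=8  a_k=10  p_k/q_k = 512132/30283
k=9  a_k=1  p_k/q_k = 561835/33222
fundamental: x₁=561835, y₁=33222  (since 315658567225 − 286·1103701284 = 1)

561835 33222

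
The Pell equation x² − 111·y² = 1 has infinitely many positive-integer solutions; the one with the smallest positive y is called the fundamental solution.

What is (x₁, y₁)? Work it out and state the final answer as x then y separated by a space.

295 28

[10; 1,1,6,1,1,20] for √111; ℓ=6 ⇒ convergent index 5
a_0=10:  p_0=10·1+0=10,  q_0=10·0+1=1
a_1=1:  p_1=1·10+1=11,  q_1=1·1+0=1
a_2=1:  p_2=1·11+10=21,  q_2=1·1+1=2
…
a_4=1:  p_4=1·137+21=158,  q_4=1·13+2=15
a_5=1:  p_5=1·158+137=295,  q_5=1·15+13=28
fundamental: x₁=295, y₁=28  (since 87025 − 111·784 = 1)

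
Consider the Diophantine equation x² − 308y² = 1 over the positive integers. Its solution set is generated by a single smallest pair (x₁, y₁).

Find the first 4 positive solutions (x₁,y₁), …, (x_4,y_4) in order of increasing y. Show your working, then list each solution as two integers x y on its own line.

351 20
246401 14040
172973151 9856060
121426905601 6918940080

d=308: √d = [17; 1,1,4,1,1,34] (ℓ=6, even), read p_5/q_5
i=0: a=17 ⇒ p=17, q=1
…
i=2: a=1 ⇒ p=35, q=2
…
i=4: a=1 ⇒ p=193, q=11
i=5: a=1 ⇒ p=351, q=20
→ (351, 20).  Check: 351²=123201, 308·20²=123200, difference 1.
(351+20√308)^2 = 246401 + 14040√308
(351+20√308)^3 = 172973151 + 9856060√308
(351+20√308)^4 = 121426905601 + 6918940080√308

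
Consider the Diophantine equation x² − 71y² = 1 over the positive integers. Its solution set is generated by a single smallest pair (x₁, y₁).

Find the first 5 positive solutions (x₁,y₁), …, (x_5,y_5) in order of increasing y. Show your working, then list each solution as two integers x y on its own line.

3480 413
24220799 2874480
168576757560 20006380387
1173294208396801 139244404619040
8166127521864977400 969141036142138013

[8; 2,2,1,7,1,2,2,16] for √71; ℓ=8 ⇒ convergent index 7
step 0: (8, 1)  from 8·(1,0) + (0,1)
…
step 5: (514, 61)  from 1·(455,54) + (59,7)
step 6: (1483, 176)  from 2·(514,61) + (455,54)
step 7: (3480, 413)  from 2·(1483,176) + (514,61)
(x₁, y₁) = (3480, 413);  3480² − 71·413² = 1 ✓
k=2:  x_2 = 3480·3480+71·413·413 = 24220799,  y_2 = 3480·413+413·3480 = 2874480
k=3:  x_3 = 3480·24220799+71·413·2874480 = 168576757560,  y_3 = 3480·2874480+413·24220799 = 20006380387
k=4:  x_4 = 3480·168576757560+71·413·20006380387 = 1173294208396801,  y_4 = 3480·20006380387+413·168576757560 = 139244404619040
k=5:  x_5 = 3480·1173294208396801+71·413·139244404619040 = 8166127521864977400,  y_5 = 3480·139244404619040+413·1173294208396801 = 969141036142138013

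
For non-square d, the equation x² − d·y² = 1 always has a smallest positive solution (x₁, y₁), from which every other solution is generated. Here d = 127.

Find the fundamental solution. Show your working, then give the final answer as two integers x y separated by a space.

4730624 419775

d=127: √d = [11; 3,1,2,2,7,11,7,2,2,1,3,22] (ℓ=12, even), read p_11/q_11
k=0  a_k=11  p_k/q_k = 11/1
k=1  a_k=3  p_k/q_k = 34/3
k=2  a_k=1  p_k/q_k = 45/4
…
k=6  a_k=11  p_k/q_k = 24218/2149
…
k=9  a_k=2  p_k/q_k = 906941/80478
k=10  a_k=1  p_k/q_k = 1274561/113099
k=11  a_k=3  p_k/q_k = 4730624/419775
→ (4730624, 419775).  Check: 4730624²=22378803429376, 127·419775²=22378803429375, difference 1.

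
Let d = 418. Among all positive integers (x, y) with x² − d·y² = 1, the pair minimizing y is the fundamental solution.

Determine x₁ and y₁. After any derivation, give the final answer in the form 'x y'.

33857 1656

[20; 2,4,20,4,2,40] for √418; ℓ=6 ⇒ convergent index 5
step 0: (20, 1)  from 20·(1,0) + (0,1)
step 1: (41, 2)  from 2·(20,1) + (1,0)
…
step 3: (3721, 182)  from 20·(184,9) + (41,2)
step 4: (15068, 737)  from 4·(3721,182) + (184,9)
step 5: (33857, 1656)  from 2·(15068,737) + (3721,182)
(x₁, y₁) = (33857, 1656);  33857² − 418·1656² = 1 ✓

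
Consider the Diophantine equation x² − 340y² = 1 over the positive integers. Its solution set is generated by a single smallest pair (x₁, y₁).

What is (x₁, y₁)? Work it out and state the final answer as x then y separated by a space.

285769 15498

[18; 2,3,1,1,1,…,3,2,36] for √340; ℓ=14 ⇒ convergent index 13
k=0  a_k=18  p_k/q_k = 18/1
…
k=2  a_k=3  p_k/q_k = 129/7
k=3  a_k=1  p_k/q_k = 166/9
k=4  a_k=1  p_k/q_k = 295/16
…
k=6  a_k=1  p_k/q_k = 756/41
k=7  a_k=8  p_k/q_k = 6509/353
…
k=12  a_k=3  p_k/q_k = 125478/6805
k=13  a_k=2  p_k/q_k = 285769/15498
(x₁, y₁) = (285769, 15498);  285769² − 340·15498² = 1 ✓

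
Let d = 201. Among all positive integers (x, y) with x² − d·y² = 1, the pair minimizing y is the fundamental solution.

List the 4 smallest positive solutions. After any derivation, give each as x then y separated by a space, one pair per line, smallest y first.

515095 36332
530645718049 37428863080
546665912276384215 38558840456348868
563169756167477608732801 39722931849688611461840

√201 → a₀=14, period (5,1,1,1,2,…,1,5,28); ℓ=14 even so k=13
step 0: (14, 1)  from 14·(1,0) + (0,1)
step 1: (71, 5)  from 5·(14,1) + (1,0)
step 2: (85, 6)  from 1·(71,5) + (14,1)
step 3: (156, 11)  from 1·(85,6) + (71,5)
step 4: (241, 17)  from 1·(156,11) + (85,6)
step 5: (638, 45)  from 2·(241,17) + (156,11)
…
step 7: (7670, 541)  from 8·(879,62) + (638,45)
…
step 9: (24768, 1747)  from 2·(8549,603) + (7670,541)
step 10: (33317, 2350)  from 1·(24768,1747) + (8549,603)
…
step 12: (91402, 6447)  from 1·(58085,4097) + (33317,2350)
step 13: (515095, 36332)  from 5·(91402,6447) + (58085,4097)
fundamental: x₁=515095, y₁=36332  (since 265322859025 − 201·1320014224 = 1)
n=2: (515095,36332)∘(515095,36332) = (515095·515095+201·36332·36332, 515095·36332+36332·515095) = (530645718049,37428863080)
n=3: (530645718049,37428863080)∘(515095,36332) = (515095·530645718049+201·36332·37428863080, 515095·37428863080+36332·530645718049) = (546665912276384215,38558840456348868)
n=4: (546665912276384215,38558840456348868)∘(515095,36332) = (515095·546665912276384215+201·36332·38558840456348868, 515095·38558840456348868+36332·546665912276384215) = (563169756167477608732801,39722931849688611461840)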